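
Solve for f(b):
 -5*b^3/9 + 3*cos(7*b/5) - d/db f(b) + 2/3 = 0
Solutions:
 f(b) = C1 - 5*b^4/36 + 2*b/3 + 15*sin(7*b/5)/7


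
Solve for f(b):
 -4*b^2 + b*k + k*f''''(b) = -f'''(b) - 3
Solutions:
 f(b) = C1 + C2*b + C3*b^2 + C4*exp(-b/k) + b^5/15 - 3*b^4*k/8 + b^3*(3*k^2 - 1)/2


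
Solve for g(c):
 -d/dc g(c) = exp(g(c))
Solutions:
 g(c) = log(1/(C1 + c))


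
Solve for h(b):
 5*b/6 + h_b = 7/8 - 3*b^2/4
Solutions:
 h(b) = C1 - b^3/4 - 5*b^2/12 + 7*b/8


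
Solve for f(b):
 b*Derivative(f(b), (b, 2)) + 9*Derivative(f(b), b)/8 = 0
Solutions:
 f(b) = C1 + C2/b^(1/8)


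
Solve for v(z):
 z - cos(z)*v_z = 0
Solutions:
 v(z) = C1 + Integral(z/cos(z), z)


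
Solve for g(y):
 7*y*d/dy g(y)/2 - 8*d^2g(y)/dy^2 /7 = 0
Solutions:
 g(y) = C1 + C2*erfi(7*sqrt(2)*y/8)


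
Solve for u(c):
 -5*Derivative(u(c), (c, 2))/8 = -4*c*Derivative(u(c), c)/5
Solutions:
 u(c) = C1 + C2*erfi(4*c/5)


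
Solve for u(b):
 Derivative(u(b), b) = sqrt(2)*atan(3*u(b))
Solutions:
 Integral(1/atan(3*_y), (_y, u(b))) = C1 + sqrt(2)*b


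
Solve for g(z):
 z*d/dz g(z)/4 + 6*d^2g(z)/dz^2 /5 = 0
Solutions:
 g(z) = C1 + C2*erf(sqrt(15)*z/12)


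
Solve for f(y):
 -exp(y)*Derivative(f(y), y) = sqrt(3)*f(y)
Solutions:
 f(y) = C1*exp(sqrt(3)*exp(-y))


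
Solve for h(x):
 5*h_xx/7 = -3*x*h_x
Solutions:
 h(x) = C1 + C2*erf(sqrt(210)*x/10)


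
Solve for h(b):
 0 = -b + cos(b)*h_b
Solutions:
 h(b) = C1 + Integral(b/cos(b), b)


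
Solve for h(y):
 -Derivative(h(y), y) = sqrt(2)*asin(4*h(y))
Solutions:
 Integral(1/asin(4*_y), (_y, h(y))) = C1 - sqrt(2)*y


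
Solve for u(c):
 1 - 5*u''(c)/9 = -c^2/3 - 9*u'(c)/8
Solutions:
 u(c) = C1 + C2*exp(81*c/40) - 8*c^3/81 - 320*c^2/2187 - 183064*c/177147


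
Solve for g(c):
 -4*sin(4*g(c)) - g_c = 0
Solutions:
 g(c) = -acos((-C1 - exp(32*c))/(C1 - exp(32*c)))/4 + pi/2
 g(c) = acos((-C1 - exp(32*c))/(C1 - exp(32*c)))/4


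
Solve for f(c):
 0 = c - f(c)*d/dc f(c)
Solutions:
 f(c) = -sqrt(C1 + c^2)
 f(c) = sqrt(C1 + c^2)


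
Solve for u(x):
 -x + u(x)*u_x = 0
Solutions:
 u(x) = -sqrt(C1 + x^2)
 u(x) = sqrt(C1 + x^2)


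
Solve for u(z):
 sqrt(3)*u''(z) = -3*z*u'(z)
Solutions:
 u(z) = C1 + C2*erf(sqrt(2)*3^(1/4)*z/2)


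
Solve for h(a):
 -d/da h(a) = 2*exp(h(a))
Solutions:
 h(a) = log(1/(C1 + 2*a))


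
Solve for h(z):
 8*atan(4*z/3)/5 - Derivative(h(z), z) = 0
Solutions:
 h(z) = C1 + 8*z*atan(4*z/3)/5 - 3*log(16*z^2 + 9)/5


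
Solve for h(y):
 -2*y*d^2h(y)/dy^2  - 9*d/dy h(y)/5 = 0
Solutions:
 h(y) = C1 + C2*y^(1/10)


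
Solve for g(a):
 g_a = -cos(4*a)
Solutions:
 g(a) = C1 - sin(4*a)/4


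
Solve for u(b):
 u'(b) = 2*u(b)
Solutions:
 u(b) = C1*exp(2*b)


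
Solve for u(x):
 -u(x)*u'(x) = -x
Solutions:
 u(x) = -sqrt(C1 + x^2)
 u(x) = sqrt(C1 + x^2)


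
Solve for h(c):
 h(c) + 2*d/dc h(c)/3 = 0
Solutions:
 h(c) = C1*exp(-3*c/2)


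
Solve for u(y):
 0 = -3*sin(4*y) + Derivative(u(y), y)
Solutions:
 u(y) = C1 - 3*cos(4*y)/4


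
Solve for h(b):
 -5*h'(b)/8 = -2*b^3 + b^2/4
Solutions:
 h(b) = C1 + 4*b^4/5 - 2*b^3/15


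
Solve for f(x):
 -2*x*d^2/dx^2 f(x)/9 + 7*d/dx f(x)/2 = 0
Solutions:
 f(x) = C1 + C2*x^(67/4)


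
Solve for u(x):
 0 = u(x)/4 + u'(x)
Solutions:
 u(x) = C1*exp(-x/4)


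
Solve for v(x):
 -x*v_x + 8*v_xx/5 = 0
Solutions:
 v(x) = C1 + C2*erfi(sqrt(5)*x/4)


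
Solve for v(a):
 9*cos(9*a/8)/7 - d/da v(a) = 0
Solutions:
 v(a) = C1 + 8*sin(9*a/8)/7


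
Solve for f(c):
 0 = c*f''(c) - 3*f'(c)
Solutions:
 f(c) = C1 + C2*c^4


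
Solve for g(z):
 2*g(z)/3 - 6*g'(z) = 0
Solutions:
 g(z) = C1*exp(z/9)


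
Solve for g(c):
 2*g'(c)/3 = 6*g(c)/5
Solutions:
 g(c) = C1*exp(9*c/5)


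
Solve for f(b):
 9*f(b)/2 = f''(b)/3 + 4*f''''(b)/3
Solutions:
 f(b) = C1*exp(-sqrt(2)*b*sqrt(-1 + sqrt(217))/4) + C2*exp(sqrt(2)*b*sqrt(-1 + sqrt(217))/4) + C3*sin(sqrt(2)*b*sqrt(1 + sqrt(217))/4) + C4*cos(sqrt(2)*b*sqrt(1 + sqrt(217))/4)


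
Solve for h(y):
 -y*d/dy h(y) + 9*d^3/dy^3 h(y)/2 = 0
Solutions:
 h(y) = C1 + Integral(C2*airyai(6^(1/3)*y/3) + C3*airybi(6^(1/3)*y/3), y)


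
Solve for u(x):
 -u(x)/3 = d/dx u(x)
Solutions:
 u(x) = C1*exp(-x/3)


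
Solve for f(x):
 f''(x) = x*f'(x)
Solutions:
 f(x) = C1 + C2*erfi(sqrt(2)*x/2)


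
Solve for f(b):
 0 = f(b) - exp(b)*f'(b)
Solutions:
 f(b) = C1*exp(-exp(-b))


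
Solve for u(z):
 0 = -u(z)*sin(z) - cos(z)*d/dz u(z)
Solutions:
 u(z) = C1*cos(z)


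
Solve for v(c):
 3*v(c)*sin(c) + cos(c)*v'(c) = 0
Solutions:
 v(c) = C1*cos(c)^3


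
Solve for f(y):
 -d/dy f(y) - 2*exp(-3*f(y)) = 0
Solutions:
 f(y) = log(C1 - 6*y)/3
 f(y) = log((-3^(1/3) - 3^(5/6)*I)*(C1 - 2*y)^(1/3)/2)
 f(y) = log((-3^(1/3) + 3^(5/6)*I)*(C1 - 2*y)^(1/3)/2)


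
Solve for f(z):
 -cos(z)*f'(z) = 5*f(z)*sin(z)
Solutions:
 f(z) = C1*cos(z)^5


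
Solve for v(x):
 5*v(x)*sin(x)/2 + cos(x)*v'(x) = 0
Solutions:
 v(x) = C1*cos(x)^(5/2)


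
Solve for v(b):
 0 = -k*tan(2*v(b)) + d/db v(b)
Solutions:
 v(b) = -asin(C1*exp(2*b*k))/2 + pi/2
 v(b) = asin(C1*exp(2*b*k))/2


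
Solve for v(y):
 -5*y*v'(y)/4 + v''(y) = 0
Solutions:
 v(y) = C1 + C2*erfi(sqrt(10)*y/4)


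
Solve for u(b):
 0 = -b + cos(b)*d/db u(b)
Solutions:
 u(b) = C1 + Integral(b/cos(b), b)


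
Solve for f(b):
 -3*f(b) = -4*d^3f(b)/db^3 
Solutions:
 f(b) = C3*exp(6^(1/3)*b/2) + (C1*sin(2^(1/3)*3^(5/6)*b/4) + C2*cos(2^(1/3)*3^(5/6)*b/4))*exp(-6^(1/3)*b/4)


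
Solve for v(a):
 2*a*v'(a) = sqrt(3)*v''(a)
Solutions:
 v(a) = C1 + C2*erfi(3^(3/4)*a/3)


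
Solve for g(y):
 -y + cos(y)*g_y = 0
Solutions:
 g(y) = C1 + Integral(y/cos(y), y)


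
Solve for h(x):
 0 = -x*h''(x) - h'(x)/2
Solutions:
 h(x) = C1 + C2*sqrt(x)


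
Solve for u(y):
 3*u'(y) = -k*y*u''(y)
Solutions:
 u(y) = C1 + y^(((re(k) - 3)*re(k) + im(k)^2)/(re(k)^2 + im(k)^2))*(C2*sin(3*log(y)*Abs(im(k))/(re(k)^2 + im(k)^2)) + C3*cos(3*log(y)*im(k)/(re(k)^2 + im(k)^2)))


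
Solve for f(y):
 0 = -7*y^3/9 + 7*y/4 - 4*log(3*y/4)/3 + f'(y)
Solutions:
 f(y) = C1 + 7*y^4/36 - 7*y^2/8 + 4*y*log(y)/3 - 8*y*log(2)/3 - 4*y/3 + 4*y*log(3)/3


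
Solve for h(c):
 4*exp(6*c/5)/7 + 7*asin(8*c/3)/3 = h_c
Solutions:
 h(c) = C1 + 7*c*asin(8*c/3)/3 + 7*sqrt(9 - 64*c^2)/24 + 10*exp(6*c/5)/21


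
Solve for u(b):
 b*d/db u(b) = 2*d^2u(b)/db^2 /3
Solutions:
 u(b) = C1 + C2*erfi(sqrt(3)*b/2)


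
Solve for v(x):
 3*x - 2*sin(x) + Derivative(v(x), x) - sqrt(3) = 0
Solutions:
 v(x) = C1 - 3*x^2/2 + sqrt(3)*x - 2*cos(x)


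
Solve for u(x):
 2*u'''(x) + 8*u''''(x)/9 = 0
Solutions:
 u(x) = C1 + C2*x + C3*x^2 + C4*exp(-9*x/4)


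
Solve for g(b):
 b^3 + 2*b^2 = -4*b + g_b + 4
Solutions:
 g(b) = C1 + b^4/4 + 2*b^3/3 + 2*b^2 - 4*b


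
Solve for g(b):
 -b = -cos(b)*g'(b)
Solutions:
 g(b) = C1 + Integral(b/cos(b), b)


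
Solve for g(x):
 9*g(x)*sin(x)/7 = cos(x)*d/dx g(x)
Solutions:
 g(x) = C1/cos(x)^(9/7)


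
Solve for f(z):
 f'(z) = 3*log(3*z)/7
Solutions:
 f(z) = C1 + 3*z*log(z)/7 - 3*z/7 + 3*z*log(3)/7


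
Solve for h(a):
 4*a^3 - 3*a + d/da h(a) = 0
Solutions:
 h(a) = C1 - a^4 + 3*a^2/2


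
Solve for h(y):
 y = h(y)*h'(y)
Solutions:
 h(y) = -sqrt(C1 + y^2)
 h(y) = sqrt(C1 + y^2)


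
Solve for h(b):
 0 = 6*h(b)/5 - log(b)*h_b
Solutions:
 h(b) = C1*exp(6*li(b)/5)


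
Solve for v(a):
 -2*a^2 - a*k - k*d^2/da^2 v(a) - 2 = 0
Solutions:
 v(a) = C1 + C2*a - a^4/(6*k) - a^3/6 - a^2/k


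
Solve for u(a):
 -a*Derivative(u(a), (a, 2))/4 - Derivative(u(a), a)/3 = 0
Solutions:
 u(a) = C1 + C2/a^(1/3)


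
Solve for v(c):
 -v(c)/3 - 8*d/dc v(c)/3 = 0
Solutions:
 v(c) = C1*exp(-c/8)


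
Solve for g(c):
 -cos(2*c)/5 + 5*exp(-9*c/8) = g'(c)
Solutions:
 g(c) = C1 - sin(2*c)/10 - 40*exp(-9*c/8)/9


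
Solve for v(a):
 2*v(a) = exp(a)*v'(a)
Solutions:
 v(a) = C1*exp(-2*exp(-a))


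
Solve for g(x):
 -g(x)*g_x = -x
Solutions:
 g(x) = -sqrt(C1 + x^2)
 g(x) = sqrt(C1 + x^2)


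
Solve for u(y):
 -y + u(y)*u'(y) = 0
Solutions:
 u(y) = -sqrt(C1 + y^2)
 u(y) = sqrt(C1 + y^2)


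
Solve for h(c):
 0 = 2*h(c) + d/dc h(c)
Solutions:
 h(c) = C1*exp(-2*c)


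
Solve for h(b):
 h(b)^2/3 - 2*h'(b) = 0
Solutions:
 h(b) = -6/(C1 + b)


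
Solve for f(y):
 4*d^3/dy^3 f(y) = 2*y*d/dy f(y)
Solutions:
 f(y) = C1 + Integral(C2*airyai(2^(2/3)*y/2) + C3*airybi(2^(2/3)*y/2), y)


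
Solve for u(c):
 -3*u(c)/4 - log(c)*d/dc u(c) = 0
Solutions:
 u(c) = C1*exp(-3*li(c)/4)


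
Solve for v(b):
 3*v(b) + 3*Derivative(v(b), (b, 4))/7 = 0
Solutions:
 v(b) = (C1*sin(sqrt(2)*7^(1/4)*b/2) + C2*cos(sqrt(2)*7^(1/4)*b/2))*exp(-sqrt(2)*7^(1/4)*b/2) + (C3*sin(sqrt(2)*7^(1/4)*b/2) + C4*cos(sqrt(2)*7^(1/4)*b/2))*exp(sqrt(2)*7^(1/4)*b/2)


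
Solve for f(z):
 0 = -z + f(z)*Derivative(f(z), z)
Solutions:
 f(z) = -sqrt(C1 + z^2)
 f(z) = sqrt(C1 + z^2)


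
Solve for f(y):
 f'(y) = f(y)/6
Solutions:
 f(y) = C1*exp(y/6)


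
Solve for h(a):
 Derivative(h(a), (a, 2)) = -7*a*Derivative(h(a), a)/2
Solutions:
 h(a) = C1 + C2*erf(sqrt(7)*a/2)


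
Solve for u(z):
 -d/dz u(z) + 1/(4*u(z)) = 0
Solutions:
 u(z) = -sqrt(C1 + 2*z)/2
 u(z) = sqrt(C1 + 2*z)/2


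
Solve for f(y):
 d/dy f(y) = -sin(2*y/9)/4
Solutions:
 f(y) = C1 + 9*cos(2*y/9)/8


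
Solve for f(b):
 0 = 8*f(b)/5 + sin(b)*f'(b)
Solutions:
 f(b) = C1*(cos(b) + 1)^(4/5)/(cos(b) - 1)^(4/5)


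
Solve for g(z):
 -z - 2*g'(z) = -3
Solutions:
 g(z) = C1 - z^2/4 + 3*z/2


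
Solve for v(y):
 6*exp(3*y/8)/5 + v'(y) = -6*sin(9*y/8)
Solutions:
 v(y) = C1 - 16*exp(3*y/8)/5 + 16*cos(9*y/8)/3


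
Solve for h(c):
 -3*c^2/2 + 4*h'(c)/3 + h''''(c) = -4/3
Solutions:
 h(c) = C1 + C4*exp(-6^(2/3)*c/3) + 3*c^3/8 - c + (C2*sin(2^(2/3)*3^(1/6)*c/2) + C3*cos(2^(2/3)*3^(1/6)*c/2))*exp(6^(2/3)*c/6)


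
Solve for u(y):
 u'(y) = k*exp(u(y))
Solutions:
 u(y) = log(-1/(C1 + k*y))


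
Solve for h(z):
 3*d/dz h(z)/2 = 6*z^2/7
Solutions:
 h(z) = C1 + 4*z^3/21


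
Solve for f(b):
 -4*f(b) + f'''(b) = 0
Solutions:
 f(b) = C3*exp(2^(2/3)*b) + (C1*sin(2^(2/3)*sqrt(3)*b/2) + C2*cos(2^(2/3)*sqrt(3)*b/2))*exp(-2^(2/3)*b/2)


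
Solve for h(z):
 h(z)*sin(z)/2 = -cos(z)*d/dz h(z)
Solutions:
 h(z) = C1*sqrt(cos(z))


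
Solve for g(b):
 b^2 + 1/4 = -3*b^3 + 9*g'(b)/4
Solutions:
 g(b) = C1 + b^4/3 + 4*b^3/27 + b/9


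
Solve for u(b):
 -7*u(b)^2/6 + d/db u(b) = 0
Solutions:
 u(b) = -6/(C1 + 7*b)


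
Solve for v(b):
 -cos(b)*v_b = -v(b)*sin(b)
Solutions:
 v(b) = C1/cos(b)


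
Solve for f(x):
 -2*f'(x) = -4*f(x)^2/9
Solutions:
 f(x) = -9/(C1 + 2*x)


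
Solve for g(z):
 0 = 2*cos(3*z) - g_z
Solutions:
 g(z) = C1 + 2*sin(3*z)/3


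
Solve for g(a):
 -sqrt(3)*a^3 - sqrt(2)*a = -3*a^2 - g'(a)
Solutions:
 g(a) = C1 + sqrt(3)*a^4/4 - a^3 + sqrt(2)*a^2/2


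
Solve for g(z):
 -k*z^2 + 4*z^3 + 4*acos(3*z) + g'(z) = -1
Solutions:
 g(z) = C1 + k*z^3/3 - z^4 - 4*z*acos(3*z) - z + 4*sqrt(1 - 9*z^2)/3


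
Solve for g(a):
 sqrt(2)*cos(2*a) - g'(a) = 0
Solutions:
 g(a) = C1 + sqrt(2)*sin(2*a)/2


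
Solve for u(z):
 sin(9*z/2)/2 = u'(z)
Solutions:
 u(z) = C1 - cos(9*z/2)/9


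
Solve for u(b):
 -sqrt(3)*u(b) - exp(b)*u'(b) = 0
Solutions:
 u(b) = C1*exp(sqrt(3)*exp(-b))


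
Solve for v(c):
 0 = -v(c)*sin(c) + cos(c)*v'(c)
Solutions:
 v(c) = C1/cos(c)


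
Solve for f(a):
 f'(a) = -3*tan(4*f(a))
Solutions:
 f(a) = -asin(C1*exp(-12*a))/4 + pi/4
 f(a) = asin(C1*exp(-12*a))/4


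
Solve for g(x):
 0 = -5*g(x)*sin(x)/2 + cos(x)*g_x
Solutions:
 g(x) = C1/cos(x)^(5/2)


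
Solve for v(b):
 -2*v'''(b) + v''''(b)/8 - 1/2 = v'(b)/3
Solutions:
 v(b) = C1 + C2*exp(b*(-2^(2/3)*(33*sqrt(17) + 1033)^(1/3) - 128*2^(1/3)/(33*sqrt(17) + 1033)^(1/3) + 32)/6)*sin(2^(1/3)*sqrt(3)*b*(-2^(1/3)*(33*sqrt(17) + 1033)^(1/3) + 128/(33*sqrt(17) + 1033)^(1/3))/6) + C3*exp(b*(-2^(2/3)*(33*sqrt(17) + 1033)^(1/3) - 128*2^(1/3)/(33*sqrt(17) + 1033)^(1/3) + 32)/6)*cos(2^(1/3)*sqrt(3)*b*(-2^(1/3)*(33*sqrt(17) + 1033)^(1/3) + 128/(33*sqrt(17) + 1033)^(1/3))/6) + C4*exp(b*(128*2^(1/3)/(33*sqrt(17) + 1033)^(1/3) + 16 + 2^(2/3)*(33*sqrt(17) + 1033)^(1/3))/3) - 3*b/2


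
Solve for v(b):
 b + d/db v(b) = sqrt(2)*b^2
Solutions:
 v(b) = C1 + sqrt(2)*b^3/3 - b^2/2


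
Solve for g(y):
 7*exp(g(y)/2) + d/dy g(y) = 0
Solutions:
 g(y) = 2*log(1/(C1 + 7*y)) + 2*log(2)


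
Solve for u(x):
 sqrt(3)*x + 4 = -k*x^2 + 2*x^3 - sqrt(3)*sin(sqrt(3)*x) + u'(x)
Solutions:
 u(x) = C1 + k*x^3/3 - x^4/2 + sqrt(3)*x^2/2 + 4*x - cos(sqrt(3)*x)


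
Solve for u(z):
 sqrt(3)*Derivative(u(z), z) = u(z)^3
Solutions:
 u(z) = -sqrt(6)*sqrt(-1/(C1 + sqrt(3)*z))/2
 u(z) = sqrt(6)*sqrt(-1/(C1 + sqrt(3)*z))/2


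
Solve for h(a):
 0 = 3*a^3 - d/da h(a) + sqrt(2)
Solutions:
 h(a) = C1 + 3*a^4/4 + sqrt(2)*a


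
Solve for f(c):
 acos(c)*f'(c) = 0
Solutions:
 f(c) = C1


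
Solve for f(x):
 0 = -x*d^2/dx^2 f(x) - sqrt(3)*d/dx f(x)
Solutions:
 f(x) = C1 + C2*x^(1 - sqrt(3))


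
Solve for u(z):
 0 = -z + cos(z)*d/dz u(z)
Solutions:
 u(z) = C1 + Integral(z/cos(z), z)


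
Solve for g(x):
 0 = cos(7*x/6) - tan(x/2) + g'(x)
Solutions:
 g(x) = C1 - 2*log(cos(x/2)) - 6*sin(7*x/6)/7


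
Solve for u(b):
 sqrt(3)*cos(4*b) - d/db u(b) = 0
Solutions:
 u(b) = C1 + sqrt(3)*sin(4*b)/4


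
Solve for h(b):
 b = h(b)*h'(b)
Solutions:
 h(b) = -sqrt(C1 + b^2)
 h(b) = sqrt(C1 + b^2)


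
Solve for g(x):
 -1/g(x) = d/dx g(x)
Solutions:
 g(x) = -sqrt(C1 - 2*x)
 g(x) = sqrt(C1 - 2*x)


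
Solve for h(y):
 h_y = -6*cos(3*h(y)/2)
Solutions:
 h(y) = -2*asin((C1 + exp(18*y))/(C1 - exp(18*y)))/3 + 2*pi/3
 h(y) = 2*asin((C1 + exp(18*y))/(C1 - exp(18*y)))/3


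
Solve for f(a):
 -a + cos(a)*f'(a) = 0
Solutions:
 f(a) = C1 + Integral(a/cos(a), a)


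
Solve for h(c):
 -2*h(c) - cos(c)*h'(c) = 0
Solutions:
 h(c) = C1*(sin(c) - 1)/(sin(c) + 1)


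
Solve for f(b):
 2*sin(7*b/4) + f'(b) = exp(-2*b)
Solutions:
 f(b) = C1 + 8*cos(7*b/4)/7 - exp(-2*b)/2


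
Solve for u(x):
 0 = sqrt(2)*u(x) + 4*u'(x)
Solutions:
 u(x) = C1*exp(-sqrt(2)*x/4)


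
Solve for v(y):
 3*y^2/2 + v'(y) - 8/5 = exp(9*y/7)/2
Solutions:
 v(y) = C1 - y^3/2 + 8*y/5 + 7*exp(9*y/7)/18


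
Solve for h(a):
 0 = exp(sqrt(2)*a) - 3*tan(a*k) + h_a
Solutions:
 h(a) = C1 + 3*Piecewise((-log(cos(a*k))/k, Ne(k, 0)), (0, True)) - sqrt(2)*exp(sqrt(2)*a)/2


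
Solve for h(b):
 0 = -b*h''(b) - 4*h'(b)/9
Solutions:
 h(b) = C1 + C2*b^(5/9)


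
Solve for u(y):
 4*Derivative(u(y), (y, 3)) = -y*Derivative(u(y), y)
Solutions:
 u(y) = C1 + Integral(C2*airyai(-2^(1/3)*y/2) + C3*airybi(-2^(1/3)*y/2), y)


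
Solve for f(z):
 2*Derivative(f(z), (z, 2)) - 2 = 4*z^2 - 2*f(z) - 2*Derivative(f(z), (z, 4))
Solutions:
 f(z) = 2*z^2 + (C1*sin(sqrt(3)*z/2) + C2*cos(sqrt(3)*z/2))*exp(-z/2) + (C3*sin(sqrt(3)*z/2) + C4*cos(sqrt(3)*z/2))*exp(z/2) - 3


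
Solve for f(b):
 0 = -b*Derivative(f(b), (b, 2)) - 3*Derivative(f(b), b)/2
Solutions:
 f(b) = C1 + C2/sqrt(b)


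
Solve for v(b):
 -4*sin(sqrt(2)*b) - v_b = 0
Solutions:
 v(b) = C1 + 2*sqrt(2)*cos(sqrt(2)*b)


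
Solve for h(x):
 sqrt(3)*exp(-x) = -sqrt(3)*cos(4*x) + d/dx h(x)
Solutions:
 h(x) = C1 + sqrt(3)*sin(4*x)/4 - sqrt(3)*exp(-x)


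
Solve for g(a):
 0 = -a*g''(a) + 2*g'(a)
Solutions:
 g(a) = C1 + C2*a^3


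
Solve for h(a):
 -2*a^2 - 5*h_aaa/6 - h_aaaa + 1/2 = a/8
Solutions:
 h(a) = C1 + C2*a + C3*a^2 + C4*exp(-5*a/6) - a^5/25 + 187*a^4/800 - 511*a^3/500


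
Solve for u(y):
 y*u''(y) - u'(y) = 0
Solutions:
 u(y) = C1 + C2*y^2


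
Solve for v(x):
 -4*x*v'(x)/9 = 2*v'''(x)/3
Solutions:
 v(x) = C1 + Integral(C2*airyai(-2^(1/3)*3^(2/3)*x/3) + C3*airybi(-2^(1/3)*3^(2/3)*x/3), x)


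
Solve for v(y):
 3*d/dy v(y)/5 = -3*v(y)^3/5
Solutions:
 v(y) = -sqrt(2)*sqrt(-1/(C1 - y))/2
 v(y) = sqrt(2)*sqrt(-1/(C1 - y))/2


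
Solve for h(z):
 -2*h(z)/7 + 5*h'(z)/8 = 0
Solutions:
 h(z) = C1*exp(16*z/35)


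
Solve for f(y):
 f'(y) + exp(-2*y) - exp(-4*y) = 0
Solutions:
 f(y) = C1 + exp(-2*y)/2 - exp(-4*y)/4


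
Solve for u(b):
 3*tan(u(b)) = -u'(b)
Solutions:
 u(b) = pi - asin(C1*exp(-3*b))
 u(b) = asin(C1*exp(-3*b))


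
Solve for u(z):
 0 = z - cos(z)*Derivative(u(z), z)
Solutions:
 u(z) = C1 + Integral(z/cos(z), z)


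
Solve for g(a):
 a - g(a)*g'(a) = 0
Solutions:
 g(a) = -sqrt(C1 + a^2)
 g(a) = sqrt(C1 + a^2)


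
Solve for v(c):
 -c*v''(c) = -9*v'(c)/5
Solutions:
 v(c) = C1 + C2*c^(14/5)


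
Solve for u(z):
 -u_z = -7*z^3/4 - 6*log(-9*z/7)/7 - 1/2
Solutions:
 u(z) = C1 + 7*z^4/16 + 6*z*log(-z)/7 + z*(-12*log(7) - 5 + 24*log(3))/14


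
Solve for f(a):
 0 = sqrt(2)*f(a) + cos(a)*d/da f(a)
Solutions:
 f(a) = C1*(sin(a) - 1)^(sqrt(2)/2)/(sin(a) + 1)^(sqrt(2)/2)


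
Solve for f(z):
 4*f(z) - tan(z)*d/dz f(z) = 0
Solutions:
 f(z) = C1*sin(z)^4


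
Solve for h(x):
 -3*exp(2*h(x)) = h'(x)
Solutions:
 h(x) = log(-sqrt(-1/(C1 - 3*x))) - log(2)/2
 h(x) = log(-1/(C1 - 3*x))/2 - log(2)/2


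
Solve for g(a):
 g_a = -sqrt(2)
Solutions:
 g(a) = C1 - sqrt(2)*a


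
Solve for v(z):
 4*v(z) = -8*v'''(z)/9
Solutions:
 v(z) = C3*exp(-6^(2/3)*z/2) + (C1*sin(3*2^(2/3)*3^(1/6)*z/4) + C2*cos(3*2^(2/3)*3^(1/6)*z/4))*exp(6^(2/3)*z/4)


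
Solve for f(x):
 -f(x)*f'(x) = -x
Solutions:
 f(x) = -sqrt(C1 + x^2)
 f(x) = sqrt(C1 + x^2)


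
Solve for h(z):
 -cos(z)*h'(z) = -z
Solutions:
 h(z) = C1 + Integral(z/cos(z), z)


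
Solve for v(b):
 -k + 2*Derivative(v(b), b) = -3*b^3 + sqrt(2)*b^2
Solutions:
 v(b) = C1 - 3*b^4/8 + sqrt(2)*b^3/6 + b*k/2


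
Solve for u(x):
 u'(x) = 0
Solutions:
 u(x) = C1


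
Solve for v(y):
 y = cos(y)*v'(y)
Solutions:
 v(y) = C1 + Integral(y/cos(y), y)


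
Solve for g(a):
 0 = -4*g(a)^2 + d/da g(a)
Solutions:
 g(a) = -1/(C1 + 4*a)


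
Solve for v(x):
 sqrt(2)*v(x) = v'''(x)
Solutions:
 v(x) = C3*exp(2^(1/6)*x) + (C1*sin(2^(1/6)*sqrt(3)*x/2) + C2*cos(2^(1/6)*sqrt(3)*x/2))*exp(-2^(1/6)*x/2)


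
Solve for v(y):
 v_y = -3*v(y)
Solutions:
 v(y) = C1*exp(-3*y)


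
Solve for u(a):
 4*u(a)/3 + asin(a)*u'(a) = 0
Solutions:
 u(a) = C1*exp(-4*Integral(1/asin(a), a)/3)


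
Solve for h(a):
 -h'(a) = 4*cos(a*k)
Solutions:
 h(a) = C1 - 4*sin(a*k)/k


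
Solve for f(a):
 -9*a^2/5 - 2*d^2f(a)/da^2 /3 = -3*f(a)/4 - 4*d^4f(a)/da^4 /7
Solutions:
 f(a) = 12*a^2/5 + (C1*sin(21^(1/4)*a*sin(atan(2*sqrt(35)/7)/2)/2) + C2*cos(21^(1/4)*a*sin(atan(2*sqrt(35)/7)/2)/2))*exp(-21^(1/4)*a*cos(atan(2*sqrt(35)/7)/2)/2) + (C3*sin(21^(1/4)*a*sin(atan(2*sqrt(35)/7)/2)/2) + C4*cos(21^(1/4)*a*sin(atan(2*sqrt(35)/7)/2)/2))*exp(21^(1/4)*a*cos(atan(2*sqrt(35)/7)/2)/2) + 64/15


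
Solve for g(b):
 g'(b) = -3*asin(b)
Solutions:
 g(b) = C1 - 3*b*asin(b) - 3*sqrt(1 - b^2)


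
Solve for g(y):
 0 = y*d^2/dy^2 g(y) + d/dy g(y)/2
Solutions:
 g(y) = C1 + C2*sqrt(y)


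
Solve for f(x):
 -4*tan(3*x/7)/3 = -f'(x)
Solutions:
 f(x) = C1 - 28*log(cos(3*x/7))/9


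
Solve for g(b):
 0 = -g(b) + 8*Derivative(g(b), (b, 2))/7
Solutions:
 g(b) = C1*exp(-sqrt(14)*b/4) + C2*exp(sqrt(14)*b/4)


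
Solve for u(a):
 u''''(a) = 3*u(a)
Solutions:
 u(a) = C1*exp(-3^(1/4)*a) + C2*exp(3^(1/4)*a) + C3*sin(3^(1/4)*a) + C4*cos(3^(1/4)*a)


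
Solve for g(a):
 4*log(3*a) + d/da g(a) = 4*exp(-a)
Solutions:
 g(a) = C1 - 4*a*log(a) + 4*a*(1 - log(3)) - 4*exp(-a)


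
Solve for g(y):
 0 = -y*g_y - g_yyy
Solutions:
 g(y) = C1 + Integral(C2*airyai(-y) + C3*airybi(-y), y)


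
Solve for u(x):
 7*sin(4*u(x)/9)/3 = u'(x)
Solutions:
 -7*x/3 + 9*log(cos(4*u(x)/9) - 1)/8 - 9*log(cos(4*u(x)/9) + 1)/8 = C1


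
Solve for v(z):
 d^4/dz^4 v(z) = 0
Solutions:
 v(z) = C1 + C2*z + C3*z^2 + C4*z^3


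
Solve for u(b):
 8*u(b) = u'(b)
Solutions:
 u(b) = C1*exp(8*b)


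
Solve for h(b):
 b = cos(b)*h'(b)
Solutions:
 h(b) = C1 + Integral(b/cos(b), b)


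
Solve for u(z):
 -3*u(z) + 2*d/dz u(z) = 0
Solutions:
 u(z) = C1*exp(3*z/2)


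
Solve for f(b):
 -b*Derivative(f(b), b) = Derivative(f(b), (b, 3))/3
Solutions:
 f(b) = C1 + Integral(C2*airyai(-3^(1/3)*b) + C3*airybi(-3^(1/3)*b), b)


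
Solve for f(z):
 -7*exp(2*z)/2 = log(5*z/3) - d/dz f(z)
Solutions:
 f(z) = C1 + z*log(z) + z*(-log(3) - 1 + log(5)) + 7*exp(2*z)/4


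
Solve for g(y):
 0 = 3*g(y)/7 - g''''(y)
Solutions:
 g(y) = C1*exp(-3^(1/4)*7^(3/4)*y/7) + C2*exp(3^(1/4)*7^(3/4)*y/7) + C3*sin(3^(1/4)*7^(3/4)*y/7) + C4*cos(3^(1/4)*7^(3/4)*y/7)


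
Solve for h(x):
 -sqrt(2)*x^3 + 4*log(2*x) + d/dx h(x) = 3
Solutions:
 h(x) = C1 + sqrt(2)*x^4/4 - 4*x*log(x) - x*log(16) + 7*x


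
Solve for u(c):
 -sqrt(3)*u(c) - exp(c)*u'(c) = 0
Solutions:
 u(c) = C1*exp(sqrt(3)*exp(-c))


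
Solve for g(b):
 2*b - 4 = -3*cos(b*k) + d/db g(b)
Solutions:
 g(b) = C1 + b^2 - 4*b + 3*sin(b*k)/k


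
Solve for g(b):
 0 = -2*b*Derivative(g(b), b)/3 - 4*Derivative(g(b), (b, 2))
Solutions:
 g(b) = C1 + C2*erf(sqrt(3)*b/6)


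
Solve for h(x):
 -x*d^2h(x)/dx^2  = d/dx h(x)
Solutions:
 h(x) = C1 + C2*log(x)


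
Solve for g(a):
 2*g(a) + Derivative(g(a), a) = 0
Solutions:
 g(a) = C1*exp(-2*a)


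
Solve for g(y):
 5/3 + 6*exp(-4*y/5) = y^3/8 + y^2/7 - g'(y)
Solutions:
 g(y) = C1 + y^4/32 + y^3/21 - 5*y/3 + 15*exp(-4*y/5)/2


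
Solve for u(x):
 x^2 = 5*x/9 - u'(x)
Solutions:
 u(x) = C1 - x^3/3 + 5*x^2/18


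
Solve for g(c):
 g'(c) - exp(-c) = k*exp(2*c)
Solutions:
 g(c) = C1 + k*exp(2*c)/2 - exp(-c)


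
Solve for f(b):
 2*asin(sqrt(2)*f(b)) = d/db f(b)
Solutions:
 Integral(1/asin(sqrt(2)*_y), (_y, f(b))) = C1 + 2*b


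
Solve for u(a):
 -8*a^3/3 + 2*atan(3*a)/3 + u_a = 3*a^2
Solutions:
 u(a) = C1 + 2*a^4/3 + a^3 - 2*a*atan(3*a)/3 + log(9*a^2 + 1)/9


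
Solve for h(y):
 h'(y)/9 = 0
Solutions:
 h(y) = C1


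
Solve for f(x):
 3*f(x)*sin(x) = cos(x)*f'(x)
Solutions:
 f(x) = C1/cos(x)^3


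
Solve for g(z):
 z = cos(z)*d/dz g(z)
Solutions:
 g(z) = C1 + Integral(z/cos(z), z)


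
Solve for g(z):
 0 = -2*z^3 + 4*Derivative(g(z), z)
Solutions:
 g(z) = C1 + z^4/8


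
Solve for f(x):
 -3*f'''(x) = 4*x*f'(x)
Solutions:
 f(x) = C1 + Integral(C2*airyai(-6^(2/3)*x/3) + C3*airybi(-6^(2/3)*x/3), x)


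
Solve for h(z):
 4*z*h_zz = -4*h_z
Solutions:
 h(z) = C1 + C2*log(z)


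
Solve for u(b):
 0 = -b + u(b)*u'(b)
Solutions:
 u(b) = -sqrt(C1 + b^2)
 u(b) = sqrt(C1 + b^2)


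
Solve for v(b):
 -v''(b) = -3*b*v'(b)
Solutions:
 v(b) = C1 + C2*erfi(sqrt(6)*b/2)


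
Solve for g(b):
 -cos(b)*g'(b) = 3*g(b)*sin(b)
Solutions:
 g(b) = C1*cos(b)^3


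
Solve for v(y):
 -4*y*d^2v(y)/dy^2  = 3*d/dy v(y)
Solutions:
 v(y) = C1 + C2*y^(1/4)


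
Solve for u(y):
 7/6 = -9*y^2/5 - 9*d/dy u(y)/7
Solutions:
 u(y) = C1 - 7*y^3/15 - 49*y/54


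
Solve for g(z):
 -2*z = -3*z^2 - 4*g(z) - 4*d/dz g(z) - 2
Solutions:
 g(z) = C1*exp(-z) - 3*z^2/4 + 2*z - 5/2


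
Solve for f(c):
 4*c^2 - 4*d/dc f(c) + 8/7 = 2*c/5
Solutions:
 f(c) = C1 + c^3/3 - c^2/20 + 2*c/7


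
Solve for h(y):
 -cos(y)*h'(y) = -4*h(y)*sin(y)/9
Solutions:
 h(y) = C1/cos(y)^(4/9)


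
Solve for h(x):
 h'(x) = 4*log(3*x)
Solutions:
 h(x) = C1 + 4*x*log(x) - 4*x + x*log(81)


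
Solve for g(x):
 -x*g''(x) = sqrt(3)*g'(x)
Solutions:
 g(x) = C1 + C2*x^(1 - sqrt(3))


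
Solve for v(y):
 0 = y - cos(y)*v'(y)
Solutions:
 v(y) = C1 + Integral(y/cos(y), y)


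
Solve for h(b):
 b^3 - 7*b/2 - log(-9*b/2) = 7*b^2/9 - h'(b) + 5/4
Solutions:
 h(b) = C1 - b^4/4 + 7*b^3/27 + 7*b^2/4 + b*log(-b) + b*(-log(2) + 1/4 + 2*log(3))


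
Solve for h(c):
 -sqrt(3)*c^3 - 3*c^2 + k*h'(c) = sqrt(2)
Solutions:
 h(c) = C1 + sqrt(3)*c^4/(4*k) + c^3/k + sqrt(2)*c/k


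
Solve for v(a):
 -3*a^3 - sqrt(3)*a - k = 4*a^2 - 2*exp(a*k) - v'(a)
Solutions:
 v(a) = C1 + 3*a^4/4 + 4*a^3/3 + sqrt(3)*a^2/2 + a*k - 2*exp(a*k)/k


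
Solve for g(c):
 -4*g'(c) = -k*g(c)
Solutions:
 g(c) = C1*exp(c*k/4)


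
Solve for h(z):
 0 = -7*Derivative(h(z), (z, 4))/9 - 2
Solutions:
 h(z) = C1 + C2*z + C3*z^2 + C4*z^3 - 3*z^4/28


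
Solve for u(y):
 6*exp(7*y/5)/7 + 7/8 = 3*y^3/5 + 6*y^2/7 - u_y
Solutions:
 u(y) = C1 + 3*y^4/20 + 2*y^3/7 - 7*y/8 - 30*exp(7*y/5)/49


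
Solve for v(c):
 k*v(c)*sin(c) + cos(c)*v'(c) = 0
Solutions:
 v(c) = C1*exp(k*log(cos(c)))


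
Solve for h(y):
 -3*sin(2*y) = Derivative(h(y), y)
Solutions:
 h(y) = C1 + 3*cos(2*y)/2


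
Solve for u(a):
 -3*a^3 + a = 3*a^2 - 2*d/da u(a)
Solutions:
 u(a) = C1 + 3*a^4/8 + a^3/2 - a^2/4


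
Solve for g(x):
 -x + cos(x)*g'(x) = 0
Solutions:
 g(x) = C1 + Integral(x/cos(x), x)


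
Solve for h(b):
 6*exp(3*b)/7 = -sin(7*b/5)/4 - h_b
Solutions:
 h(b) = C1 - 2*exp(3*b)/7 + 5*cos(7*b/5)/28


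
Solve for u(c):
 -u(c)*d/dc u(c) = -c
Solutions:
 u(c) = -sqrt(C1 + c^2)
 u(c) = sqrt(C1 + c^2)


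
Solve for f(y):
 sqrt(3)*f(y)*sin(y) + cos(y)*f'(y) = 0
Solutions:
 f(y) = C1*cos(y)^(sqrt(3))


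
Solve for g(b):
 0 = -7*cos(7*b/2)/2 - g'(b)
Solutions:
 g(b) = C1 - sin(7*b/2)


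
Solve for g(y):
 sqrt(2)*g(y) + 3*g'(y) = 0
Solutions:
 g(y) = C1*exp(-sqrt(2)*y/3)


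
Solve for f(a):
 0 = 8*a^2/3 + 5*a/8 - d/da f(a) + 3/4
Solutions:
 f(a) = C1 + 8*a^3/9 + 5*a^2/16 + 3*a/4


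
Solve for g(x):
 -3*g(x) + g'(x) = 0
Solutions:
 g(x) = C1*exp(3*x)


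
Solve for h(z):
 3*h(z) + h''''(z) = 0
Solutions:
 h(z) = (C1*sin(sqrt(2)*3^(1/4)*z/2) + C2*cos(sqrt(2)*3^(1/4)*z/2))*exp(-sqrt(2)*3^(1/4)*z/2) + (C3*sin(sqrt(2)*3^(1/4)*z/2) + C4*cos(sqrt(2)*3^(1/4)*z/2))*exp(sqrt(2)*3^(1/4)*z/2)


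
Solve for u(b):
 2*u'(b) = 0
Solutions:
 u(b) = C1


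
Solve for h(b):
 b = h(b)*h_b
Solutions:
 h(b) = -sqrt(C1 + b^2)
 h(b) = sqrt(C1 + b^2)


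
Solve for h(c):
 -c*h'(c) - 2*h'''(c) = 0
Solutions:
 h(c) = C1 + Integral(C2*airyai(-2^(2/3)*c/2) + C3*airybi(-2^(2/3)*c/2), c)


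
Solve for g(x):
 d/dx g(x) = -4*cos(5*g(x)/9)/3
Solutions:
 4*x/3 - 9*log(sin(5*g(x)/9) - 1)/10 + 9*log(sin(5*g(x)/9) + 1)/10 = C1


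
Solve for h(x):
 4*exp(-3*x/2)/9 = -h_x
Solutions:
 h(x) = C1 + 8*exp(-3*x/2)/27


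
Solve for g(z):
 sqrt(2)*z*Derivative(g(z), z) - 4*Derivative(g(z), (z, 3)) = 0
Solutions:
 g(z) = C1 + Integral(C2*airyai(sqrt(2)*z/2) + C3*airybi(sqrt(2)*z/2), z)


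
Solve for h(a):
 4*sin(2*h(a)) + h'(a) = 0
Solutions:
 h(a) = pi - acos((-C1 - exp(16*a))/(C1 - exp(16*a)))/2
 h(a) = acos((-C1 - exp(16*a))/(C1 - exp(16*a)))/2


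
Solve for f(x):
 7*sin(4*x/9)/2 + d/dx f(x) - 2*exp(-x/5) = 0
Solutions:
 f(x) = C1 + 63*cos(4*x/9)/8 - 10*exp(-x/5)


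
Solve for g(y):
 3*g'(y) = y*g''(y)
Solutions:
 g(y) = C1 + C2*y^4


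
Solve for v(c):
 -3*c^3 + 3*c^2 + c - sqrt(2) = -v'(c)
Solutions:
 v(c) = C1 + 3*c^4/4 - c^3 - c^2/2 + sqrt(2)*c


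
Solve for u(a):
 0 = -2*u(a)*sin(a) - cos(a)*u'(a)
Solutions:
 u(a) = C1*cos(a)^2


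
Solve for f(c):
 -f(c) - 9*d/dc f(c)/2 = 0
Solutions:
 f(c) = C1*exp(-2*c/9)


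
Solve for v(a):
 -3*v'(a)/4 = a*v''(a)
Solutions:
 v(a) = C1 + C2*a^(1/4)


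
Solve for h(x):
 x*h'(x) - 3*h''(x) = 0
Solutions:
 h(x) = C1 + C2*erfi(sqrt(6)*x/6)


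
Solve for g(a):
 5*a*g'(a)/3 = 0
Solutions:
 g(a) = C1


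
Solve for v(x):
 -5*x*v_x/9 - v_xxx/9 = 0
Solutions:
 v(x) = C1 + Integral(C2*airyai(-5^(1/3)*x) + C3*airybi(-5^(1/3)*x), x)


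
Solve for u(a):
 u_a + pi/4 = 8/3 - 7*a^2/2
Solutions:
 u(a) = C1 - 7*a^3/6 - pi*a/4 + 8*a/3


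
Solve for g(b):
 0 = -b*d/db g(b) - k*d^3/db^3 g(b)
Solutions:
 g(b) = C1 + Integral(C2*airyai(b*(-1/k)^(1/3)) + C3*airybi(b*(-1/k)^(1/3)), b)


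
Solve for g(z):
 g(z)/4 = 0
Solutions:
 g(z) = 0


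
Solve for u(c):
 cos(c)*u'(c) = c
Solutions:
 u(c) = C1 + Integral(c/cos(c), c)


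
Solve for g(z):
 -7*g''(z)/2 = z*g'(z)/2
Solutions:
 g(z) = C1 + C2*erf(sqrt(14)*z/14)


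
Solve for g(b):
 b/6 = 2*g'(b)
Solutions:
 g(b) = C1 + b^2/24


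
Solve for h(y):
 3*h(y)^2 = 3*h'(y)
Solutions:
 h(y) = -1/(C1 + y)


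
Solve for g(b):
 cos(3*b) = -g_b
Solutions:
 g(b) = C1 - sin(3*b)/3


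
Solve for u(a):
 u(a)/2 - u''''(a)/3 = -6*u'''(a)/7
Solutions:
 u(a) = C1*exp(a*(9 - 7*sqrt(-2*7^(2/3)/(-243 + sqrt(78257))^(1/3) + 7^(1/3)*(-243 + sqrt(78257))^(1/3)/7 + 81/49))/14)*sin(a*sqrt(-162/49 - 2*7^(2/3)/(-243 + sqrt(78257))^(1/3) + 7^(1/3)*(-243 + sqrt(78257))^(1/3)/7 + 1458/(343*sqrt(-2*7^(2/3)/(-243 + sqrt(78257))^(1/3) + 7^(1/3)*(-243 + sqrt(78257))^(1/3)/7 + 81/49)))/2) + C2*exp(a*(9 - 7*sqrt(-2*7^(2/3)/(-243 + sqrt(78257))^(1/3) + 7^(1/3)*(-243 + sqrt(78257))^(1/3)/7 + 81/49))/14)*cos(a*sqrt(-162/49 - 2*7^(2/3)/(-243 + sqrt(78257))^(1/3) + 7^(1/3)*(-243 + sqrt(78257))^(1/3)/7 + 1458/(343*sqrt(-2*7^(2/3)/(-243 + sqrt(78257))^(1/3) + 7^(1/3)*(-243 + sqrt(78257))^(1/3)/7 + 81/49)))/2) + C3*exp(a*(7*sqrt(-2*7^(2/3)/(-243 + sqrt(78257))^(1/3) + 7^(1/3)*(-243 + sqrt(78257))^(1/3)/7 + 81/49) + 9 + 7*sqrt(-7^(1/3)*(-243 + sqrt(78257))^(1/3)/7 + 2*7^(2/3)/(-243 + sqrt(78257))^(1/3) + 162/49 + 1458/(343*sqrt(-2*7^(2/3)/(-243 + sqrt(78257))^(1/3) + 7^(1/3)*(-243 + sqrt(78257))^(1/3)/7 + 81/49))))/14) + C4*exp(a*(-7*sqrt(-7^(1/3)*(-243 + sqrt(78257))^(1/3)/7 + 2*7^(2/3)/(-243 + sqrt(78257))^(1/3) + 162/49 + 1458/(343*sqrt(-2*7^(2/3)/(-243 + sqrt(78257))^(1/3) + 7^(1/3)*(-243 + sqrt(78257))^(1/3)/7 + 81/49))) + 7*sqrt(-2*7^(2/3)/(-243 + sqrt(78257))^(1/3) + 7^(1/3)*(-243 + sqrt(78257))^(1/3)/7 + 81/49) + 9)/14)


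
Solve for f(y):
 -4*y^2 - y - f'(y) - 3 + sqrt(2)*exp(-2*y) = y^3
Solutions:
 f(y) = C1 - y^4/4 - 4*y^3/3 - y^2/2 - 3*y - sqrt(2)*exp(-2*y)/2


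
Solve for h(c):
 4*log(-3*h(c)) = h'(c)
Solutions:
 -Integral(1/(log(-_y) + log(3)), (_y, h(c)))/4 = C1 - c


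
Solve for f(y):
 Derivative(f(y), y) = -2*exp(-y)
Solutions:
 f(y) = C1 + 2*exp(-y)


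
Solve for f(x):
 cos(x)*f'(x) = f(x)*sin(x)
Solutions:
 f(x) = C1/cos(x)


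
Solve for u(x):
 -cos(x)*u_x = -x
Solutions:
 u(x) = C1 + Integral(x/cos(x), x)


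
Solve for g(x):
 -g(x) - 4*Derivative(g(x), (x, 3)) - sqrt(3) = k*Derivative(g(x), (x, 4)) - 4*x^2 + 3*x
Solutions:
 g(x) = C1*exp(x*Piecewise((-sqrt(-2*2^(1/3)*(-1/k^3)^(1/3) + 4/k^2)/2 - sqrt(2*2^(1/3)*(-1/k^3)^(1/3) + 8/k^2 + 16/(k^3*sqrt(-2*2^(1/3)*(-1/k^3)^(1/3) + 4/k^2)))/2 - 1/k, Eq(1/k, 0)), (-sqrt(2*(sqrt(-1/(27*k^3) + k^(-6)) + k^(-3))^(1/3) + 2/(3*k*(sqrt(-1/(27*k^3) + k^(-6)) + k^(-3))^(1/3)) + 4/k^2)/2 - sqrt(-2*(sqrt(-1/(27*k^3) + k^(-6)) + k^(-3))^(1/3) - 2/(3*k*(sqrt(-1/(27*k^3) + k^(-6)) + k^(-3))^(1/3)) + 8/k^2 + 16/(k^3*sqrt(2*(sqrt(-1/(27*k^3) + k^(-6)) + k^(-3))^(1/3) + 2/(3*k*(sqrt(-1/(27*k^3) + k^(-6)) + k^(-3))^(1/3)) + 4/k^2)))/2 - 1/k, True))) + C2*exp(x*Piecewise((-sqrt(-2*2^(1/3)*(-1/k^3)^(1/3) + 4/k^2)/2 + sqrt(2*2^(1/3)*(-1/k^3)^(1/3) + 8/k^2 + 16/(k^3*sqrt(-2*2^(1/3)*(-1/k^3)^(1/3) + 4/k^2)))/2 - 1/k, Eq(1/k, 0)), (-sqrt(2*(sqrt(-1/(27*k^3) + k^(-6)) + k^(-3))^(1/3) + 2/(3*k*(sqrt(-1/(27*k^3) + k^(-6)) + k^(-3))^(1/3)) + 4/k^2)/2 + sqrt(-2*(sqrt(-1/(27*k^3) + k^(-6)) + k^(-3))^(1/3) - 2/(3*k*(sqrt(-1/(27*k^3) + k^(-6)) + k^(-3))^(1/3)) + 8/k^2 + 16/(k^3*sqrt(2*(sqrt(-1/(27*k^3) + k^(-6)) + k^(-3))^(1/3) + 2/(3*k*(sqrt(-1/(27*k^3) + k^(-6)) + k^(-3))^(1/3)) + 4/k^2)))/2 - 1/k, True))) + C3*exp(x*Piecewise((sqrt(-2*2^(1/3)*(-1/k^3)^(1/3) + 4/k^2)/2 - sqrt(2*2^(1/3)*(-1/k^3)^(1/3) + 8/k^2 - 16/(k^3*sqrt(-2*2^(1/3)*(-1/k^3)^(1/3) + 4/k^2)))/2 - 1/k, Eq(1/k, 0)), (sqrt(2*(sqrt(-1/(27*k^3) + k^(-6)) + k^(-3))^(1/3) + 2/(3*k*(sqrt(-1/(27*k^3) + k^(-6)) + k^(-3))^(1/3)) + 4/k^2)/2 - sqrt(-2*(sqrt(-1/(27*k^3) + k^(-6)) + k^(-3))^(1/3) - 2/(3*k*(sqrt(-1/(27*k^3) + k^(-6)) + k^(-3))^(1/3)) + 8/k^2 - 16/(k^3*sqrt(2*(sqrt(-1/(27*k^3) + k^(-6)) + k^(-3))^(1/3) + 2/(3*k*(sqrt(-1/(27*k^3) + k^(-6)) + k^(-3))^(1/3)) + 4/k^2)))/2 - 1/k, True))) + C4*exp(x*Piecewise((sqrt(-2*2^(1/3)*(-1/k^3)^(1/3) + 4/k^2)/2 + sqrt(2*2^(1/3)*(-1/k^3)^(1/3) + 8/k^2 - 16/(k^3*sqrt(-2*2^(1/3)*(-1/k^3)^(1/3) + 4/k^2)))/2 - 1/k, Eq(1/k, 0)), (sqrt(2*(sqrt(-1/(27*k^3) + k^(-6)) + k^(-3))^(1/3) + 2/(3*k*(sqrt(-1/(27*k^3) + k^(-6)) + k^(-3))^(1/3)) + 4/k^2)/2 + sqrt(-2*(sqrt(-1/(27*k^3) + k^(-6)) + k^(-3))^(1/3) - 2/(3*k*(sqrt(-1/(27*k^3) + k^(-6)) + k^(-3))^(1/3)) + 8/k^2 - 16/(k^3*sqrt(2*(sqrt(-1/(27*k^3) + k^(-6)) + k^(-3))^(1/3) + 2/(3*k*(sqrt(-1/(27*k^3) + k^(-6)) + k^(-3))^(1/3)) + 4/k^2)))/2 - 1/k, True))) + 4*x^2 - 3*x - sqrt(3)


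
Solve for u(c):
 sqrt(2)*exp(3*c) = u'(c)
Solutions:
 u(c) = C1 + sqrt(2)*exp(3*c)/3


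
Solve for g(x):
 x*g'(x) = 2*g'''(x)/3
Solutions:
 g(x) = C1 + Integral(C2*airyai(2^(2/3)*3^(1/3)*x/2) + C3*airybi(2^(2/3)*3^(1/3)*x/2), x)


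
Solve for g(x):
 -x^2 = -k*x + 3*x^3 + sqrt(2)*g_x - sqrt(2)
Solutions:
 g(x) = C1 + sqrt(2)*k*x^2/4 - 3*sqrt(2)*x^4/8 - sqrt(2)*x^3/6 + x


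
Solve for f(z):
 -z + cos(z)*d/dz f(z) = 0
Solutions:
 f(z) = C1 + Integral(z/cos(z), z)


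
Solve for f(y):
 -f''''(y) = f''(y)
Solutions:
 f(y) = C1 + C2*y + C3*sin(y) + C4*cos(y)


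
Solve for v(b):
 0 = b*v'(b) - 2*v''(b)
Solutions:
 v(b) = C1 + C2*erfi(b/2)


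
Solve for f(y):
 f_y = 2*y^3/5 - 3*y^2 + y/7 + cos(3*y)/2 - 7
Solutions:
 f(y) = C1 + y^4/10 - y^3 + y^2/14 - 7*y + sin(3*y)/6


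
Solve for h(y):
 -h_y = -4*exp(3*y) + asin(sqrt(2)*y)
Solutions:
 h(y) = C1 - y*asin(sqrt(2)*y) - sqrt(2)*sqrt(1 - 2*y^2)/2 + 4*exp(3*y)/3


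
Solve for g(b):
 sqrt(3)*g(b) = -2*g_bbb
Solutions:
 g(b) = C3*exp(-2^(2/3)*3^(1/6)*b/2) + (C1*sin(6^(2/3)*b/4) + C2*cos(6^(2/3)*b/4))*exp(2^(2/3)*3^(1/6)*b/4)


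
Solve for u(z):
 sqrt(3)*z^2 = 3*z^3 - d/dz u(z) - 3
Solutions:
 u(z) = C1 + 3*z^4/4 - sqrt(3)*z^3/3 - 3*z


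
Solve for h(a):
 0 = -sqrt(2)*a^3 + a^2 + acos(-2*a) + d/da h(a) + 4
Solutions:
 h(a) = C1 + sqrt(2)*a^4/4 - a^3/3 - a*acos(-2*a) - 4*a - sqrt(1 - 4*a^2)/2


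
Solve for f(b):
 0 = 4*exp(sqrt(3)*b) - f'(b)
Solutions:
 f(b) = C1 + 4*sqrt(3)*exp(sqrt(3)*b)/3


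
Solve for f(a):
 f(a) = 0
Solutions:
 f(a) = 0


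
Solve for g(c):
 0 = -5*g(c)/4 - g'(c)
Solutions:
 g(c) = C1*exp(-5*c/4)


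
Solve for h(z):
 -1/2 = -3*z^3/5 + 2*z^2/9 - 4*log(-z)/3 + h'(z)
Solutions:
 h(z) = C1 + 3*z^4/20 - 2*z^3/27 + 4*z*log(-z)/3 - 11*z/6


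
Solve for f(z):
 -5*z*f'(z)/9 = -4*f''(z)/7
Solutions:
 f(z) = C1 + C2*erfi(sqrt(70)*z/12)


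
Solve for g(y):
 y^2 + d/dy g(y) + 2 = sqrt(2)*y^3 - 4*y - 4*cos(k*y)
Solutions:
 g(y) = C1 + sqrt(2)*y^4/4 - y^3/3 - 2*y^2 - 2*y - 4*sin(k*y)/k


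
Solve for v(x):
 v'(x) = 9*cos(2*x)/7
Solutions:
 v(x) = C1 + 9*sin(2*x)/14


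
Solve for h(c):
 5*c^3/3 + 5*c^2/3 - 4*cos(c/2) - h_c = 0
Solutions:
 h(c) = C1 + 5*c^4/12 + 5*c^3/9 - 8*sin(c/2)


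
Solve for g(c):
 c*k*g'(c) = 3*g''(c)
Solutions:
 g(c) = Piecewise((-sqrt(6)*sqrt(pi)*C1*erf(sqrt(6)*c*sqrt(-k)/6)/(2*sqrt(-k)) - C2, (k > 0) | (k < 0)), (-C1*c - C2, True))


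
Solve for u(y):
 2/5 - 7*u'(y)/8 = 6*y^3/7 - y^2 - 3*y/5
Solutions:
 u(y) = C1 - 12*y^4/49 + 8*y^3/21 + 12*y^2/35 + 16*y/35


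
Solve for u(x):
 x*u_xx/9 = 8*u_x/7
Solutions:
 u(x) = C1 + C2*x^(79/7)


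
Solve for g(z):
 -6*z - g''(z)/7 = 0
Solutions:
 g(z) = C1 + C2*z - 7*z^3


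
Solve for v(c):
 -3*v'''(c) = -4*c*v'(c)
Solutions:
 v(c) = C1 + Integral(C2*airyai(6^(2/3)*c/3) + C3*airybi(6^(2/3)*c/3), c)


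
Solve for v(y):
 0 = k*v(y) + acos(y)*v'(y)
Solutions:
 v(y) = C1*exp(-k*Integral(1/acos(y), y))


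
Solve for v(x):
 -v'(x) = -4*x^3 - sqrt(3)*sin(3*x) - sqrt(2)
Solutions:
 v(x) = C1 + x^4 + sqrt(2)*x - sqrt(3)*cos(3*x)/3


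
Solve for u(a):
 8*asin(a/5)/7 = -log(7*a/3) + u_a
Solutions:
 u(a) = C1 + a*log(a) + 8*a*asin(a/5)/7 - a*log(3) - a + a*log(7) + 8*sqrt(25 - a^2)/7


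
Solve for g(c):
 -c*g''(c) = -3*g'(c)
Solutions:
 g(c) = C1 + C2*c^4


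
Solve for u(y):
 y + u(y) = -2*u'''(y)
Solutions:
 u(y) = C3*exp(-2^(2/3)*y/2) - y + (C1*sin(2^(2/3)*sqrt(3)*y/4) + C2*cos(2^(2/3)*sqrt(3)*y/4))*exp(2^(2/3)*y/4)


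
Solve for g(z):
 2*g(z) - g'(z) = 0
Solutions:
 g(z) = C1*exp(2*z)


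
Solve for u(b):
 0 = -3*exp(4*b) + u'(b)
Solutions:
 u(b) = C1 + 3*exp(4*b)/4


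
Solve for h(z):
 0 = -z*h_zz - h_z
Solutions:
 h(z) = C1 + C2*log(z)


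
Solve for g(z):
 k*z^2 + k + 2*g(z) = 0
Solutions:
 g(z) = k*(-z^2 - 1)/2


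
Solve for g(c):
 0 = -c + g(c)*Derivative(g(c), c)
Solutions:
 g(c) = -sqrt(C1 + c^2)
 g(c) = sqrt(C1 + c^2)


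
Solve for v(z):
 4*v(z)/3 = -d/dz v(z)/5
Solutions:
 v(z) = C1*exp(-20*z/3)


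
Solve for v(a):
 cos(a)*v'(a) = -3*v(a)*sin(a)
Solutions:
 v(a) = C1*cos(a)^3


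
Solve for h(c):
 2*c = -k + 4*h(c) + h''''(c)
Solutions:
 h(c) = c/2 + k/4 + (C1*sin(c) + C2*cos(c))*exp(-c) + (C3*sin(c) + C4*cos(c))*exp(c)


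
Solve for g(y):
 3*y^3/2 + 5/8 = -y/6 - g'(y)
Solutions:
 g(y) = C1 - 3*y^4/8 - y^2/12 - 5*y/8


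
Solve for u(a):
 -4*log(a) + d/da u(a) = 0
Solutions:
 u(a) = C1 + 4*a*log(a) - 4*a


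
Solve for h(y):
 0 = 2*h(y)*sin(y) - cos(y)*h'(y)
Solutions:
 h(y) = C1/cos(y)^2


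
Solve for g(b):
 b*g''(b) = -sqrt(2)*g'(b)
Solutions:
 g(b) = C1 + C2*b^(1 - sqrt(2))


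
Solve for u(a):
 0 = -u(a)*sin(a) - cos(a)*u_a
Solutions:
 u(a) = C1*cos(a)


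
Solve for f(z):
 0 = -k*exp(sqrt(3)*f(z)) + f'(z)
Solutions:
 f(z) = sqrt(3)*(2*log(-1/(C1 + k*z)) - log(3))/6


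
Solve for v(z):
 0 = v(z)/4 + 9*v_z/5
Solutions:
 v(z) = C1*exp(-5*z/36)


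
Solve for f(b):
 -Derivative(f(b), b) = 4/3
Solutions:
 f(b) = C1 - 4*b/3


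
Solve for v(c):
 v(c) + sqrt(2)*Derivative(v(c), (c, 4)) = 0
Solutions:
 v(c) = (C1*sin(2^(3/8)*c/2) + C2*cos(2^(3/8)*c/2))*exp(-2^(3/8)*c/2) + (C3*sin(2^(3/8)*c/2) + C4*cos(2^(3/8)*c/2))*exp(2^(3/8)*c/2)


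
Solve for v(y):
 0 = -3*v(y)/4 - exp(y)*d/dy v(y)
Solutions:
 v(y) = C1*exp(3*exp(-y)/4)


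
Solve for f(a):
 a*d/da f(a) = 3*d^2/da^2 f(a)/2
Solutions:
 f(a) = C1 + C2*erfi(sqrt(3)*a/3)


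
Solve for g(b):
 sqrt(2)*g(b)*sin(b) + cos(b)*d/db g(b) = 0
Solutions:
 g(b) = C1*cos(b)^(sqrt(2))


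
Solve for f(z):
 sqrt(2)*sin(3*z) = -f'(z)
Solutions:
 f(z) = C1 + sqrt(2)*cos(3*z)/3


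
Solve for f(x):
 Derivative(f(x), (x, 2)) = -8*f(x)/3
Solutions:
 f(x) = C1*sin(2*sqrt(6)*x/3) + C2*cos(2*sqrt(6)*x/3)


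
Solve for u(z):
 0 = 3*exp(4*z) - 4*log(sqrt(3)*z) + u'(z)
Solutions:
 u(z) = C1 + 4*z*log(z) + 2*z*(-2 + log(3)) - 3*exp(4*z)/4


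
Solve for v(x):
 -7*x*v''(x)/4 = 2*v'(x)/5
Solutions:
 v(x) = C1 + C2*x^(27/35)


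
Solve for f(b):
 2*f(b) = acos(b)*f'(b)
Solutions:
 f(b) = C1*exp(2*Integral(1/acos(b), b))


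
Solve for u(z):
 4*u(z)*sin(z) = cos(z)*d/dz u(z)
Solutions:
 u(z) = C1/cos(z)^4


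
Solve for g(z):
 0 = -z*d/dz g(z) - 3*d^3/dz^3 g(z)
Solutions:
 g(z) = C1 + Integral(C2*airyai(-3^(2/3)*z/3) + C3*airybi(-3^(2/3)*z/3), z)
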